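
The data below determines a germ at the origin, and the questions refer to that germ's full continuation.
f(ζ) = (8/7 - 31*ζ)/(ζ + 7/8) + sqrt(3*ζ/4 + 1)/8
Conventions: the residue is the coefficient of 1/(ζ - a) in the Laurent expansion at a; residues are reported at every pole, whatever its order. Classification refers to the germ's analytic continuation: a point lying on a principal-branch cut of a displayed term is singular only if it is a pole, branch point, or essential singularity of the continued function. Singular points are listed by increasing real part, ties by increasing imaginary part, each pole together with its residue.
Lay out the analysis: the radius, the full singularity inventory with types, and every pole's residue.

Denominator factor (ζ + 7/8): pole of order 1 at -7/8, modulus 7/8.
Branch term (1/8)*sqrt(1 - ζ/(-4/3)): its argument vanishes at ζ = -4/3, a square-root branch point, modulus 4/3.
The radius of convergence is the smallest modulus among the singular points: 7/8.
The branch term is analytic at -7/8 and contributes nothing to the residue; only the rational part matters.
At the order-1 pole -7/8 set g(ζ) = (ζ - (-7/8))*(rational part) = 8/7 - 31*ζ.
Simple pole: residue = g(a) at a = -7/8, which is 1583/56.
List the singular points by increasing real part (a conjugate pair: the negative imaginary part first).

Radius of convergence at 0: 7/8.
At -4/3: an algebraic (square-root) branch point.
At -7/8: a pole of order 1; residue 1583/56.


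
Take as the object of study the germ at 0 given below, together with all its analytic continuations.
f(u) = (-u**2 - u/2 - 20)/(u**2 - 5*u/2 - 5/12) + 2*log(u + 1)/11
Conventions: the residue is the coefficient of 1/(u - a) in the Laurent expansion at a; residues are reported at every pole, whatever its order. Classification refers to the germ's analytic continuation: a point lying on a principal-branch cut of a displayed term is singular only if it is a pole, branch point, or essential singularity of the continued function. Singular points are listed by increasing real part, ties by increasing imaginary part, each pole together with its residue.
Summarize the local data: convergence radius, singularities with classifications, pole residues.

Radius of convergence at 0: -5/4 + (1/12)*sqrt(285).
At -1: a logarithmic branch point.
At 5/4 - (1/12)*sqrt(285): a pole of order 1; residue -3/2 + (29/57)*sqrt(285).
At 5/4 + (1/12)*sqrt(285): a pole of order 1; residue -3/2 - (29/57)*sqrt(285).

Denominator factor (u**2 - 5*u/2 - 5/12): discriminant 95/12, real irrational roots 5/4 + (1/12)*sqrt(285) and 5/4 - (1/12)*sqrt(285); poles of order 1, moduli 5/4 + (1/12)*sqrt(285) and -5/4 + (1/12)*sqrt(285).
Branch term (2/11)*log(1 - u/(-1)): its argument vanishes at u = -1, a logarithmic branch point, modulus 1.
The radius of convergence is the smallest modulus among the singular points: -5/4 + (1/12)*sqrt(285).
The branch term is analytic at 5/4 - (1/12)*sqrt(285) and contributes nothing to the residue; only the rational part matters.
The factor u**2 - 5*u/2 - 5/12 splits as (u - a)(u - a') with a = 5/4 - (1/12)*sqrt(285), a' = 5/4 + (1/12)*sqrt(285). At the order-1 pole a set g(u) = (u - a)*(rational part) = [-u**2 - u/2 - 20] / (u - a').
Simple pole: residue = g(a) at a = 5/4 - (1/12)*sqrt(285), which is -3/2 + (29/57)*sqrt(285).
The branch term is analytic at 5/4 + (1/12)*sqrt(285) and contributes nothing to the residue; only the rational part matters.
The factor u**2 - 5*u/2 - 5/12 splits as (u - a)(u - a') with a = 5/4 + (1/12)*sqrt(285), a' = 5/4 - (1/12)*sqrt(285). At the order-1 pole a set g(u) = (u - a)*(rational part) = [-u**2 - u/2 - 20] / (u - a').
Simple pole: residue = g(a) at a = 5/4 + (1/12)*sqrt(285), which is -3/2 - (29/57)*sqrt(285).
List the singular points by increasing real part (a conjugate pair: the negative imaginary part first).


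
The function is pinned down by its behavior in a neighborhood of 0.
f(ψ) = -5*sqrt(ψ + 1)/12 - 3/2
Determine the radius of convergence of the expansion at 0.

Branch term (-5/12)*sqrt(1 - ψ/(-1)): its argument vanishes at ψ = -1, a square-root branch point, modulus 1.
The radius of convergence is the smallest modulus among the singular points: 1.

The radius of convergence is 1.


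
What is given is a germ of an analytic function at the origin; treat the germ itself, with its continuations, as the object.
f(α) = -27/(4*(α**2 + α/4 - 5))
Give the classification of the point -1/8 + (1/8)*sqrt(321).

The denominator factor α**2 + α/4 - 5 vanishes at -1/8 + (1/8)*sqrt(321) and appears to the power 1; the numerator there equals -27/4, nonzero, and no other factor vanishes.
Hence a pole whose order is the multiplicity, 1.

The point is a pole of order 1.


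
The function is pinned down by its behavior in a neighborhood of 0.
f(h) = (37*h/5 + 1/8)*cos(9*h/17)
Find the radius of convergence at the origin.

The factor cos(9*h/17) is entire and contributes no finite singular point.
The polynomial part has no poles.
No finite singular points: the Taylor series at 0 converges everywhere.

The radius of convergence is infinite.


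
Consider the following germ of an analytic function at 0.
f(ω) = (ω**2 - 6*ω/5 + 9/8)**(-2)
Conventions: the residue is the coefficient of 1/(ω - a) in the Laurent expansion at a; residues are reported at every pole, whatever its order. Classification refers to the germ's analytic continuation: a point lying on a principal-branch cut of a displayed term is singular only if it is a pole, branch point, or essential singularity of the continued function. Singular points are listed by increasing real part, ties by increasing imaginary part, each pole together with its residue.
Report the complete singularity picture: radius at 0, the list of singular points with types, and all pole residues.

Denominator factor (ω**2 - 6*ω/5 + 9/8)^2: discriminant -153/50, complex-conjugate roots (3/5) + ((3/20)*sqrt(34))*i and (3/5) - ((3/20)*sqrt(34))*i; poles of order 2, moduli (3/4)*sqrt(2) and (3/4)*sqrt(2).
The radius of convergence is the smallest modulus among the singular points: (3/4)*sqrt(2).
The factor ω**2 - 6*ω/5 + 9/8 splits as (ω - a)(ω - a') with a = (3/5) - ((3/20)*sqrt(34))*i, a' = (3/5) + ((3/20)*sqrt(34))*i. At the order-2 pole a set g(ω) = (ω - a)^2*f(ω) = [1] / (ω - a')^2.
Order-2 pole: residue = g'(a); g'((3/5) - ((3/20)*sqrt(34))*i) = ((500/7803)*sqrt(34))*i, so the residue is ((500/7803)*sqrt(34))*i.
The factor ω**2 - 6*ω/5 + 9/8 splits as (ω - a)(ω - a') with a = (3/5) + ((3/20)*sqrt(34))*i, a' = (3/5) - ((3/20)*sqrt(34))*i. At the order-2 pole a set g(ω) = (ω - a)^2*f(ω) = [1] / (ω - a')^2.
Order-2 pole: residue = g'(a); g'((3/5) + ((3/20)*sqrt(34))*i) = -((500/7803)*sqrt(34))*i, so the residue is -((500/7803)*sqrt(34))*i.
List the singular points by increasing real part (a conjugate pair: the negative imaginary part first).

Radius of convergence at 0: (3/4)*sqrt(2).
At (3/5) - ((3/20)*sqrt(34))*i: a pole of order 2; residue ((500/7803)*sqrt(34))*i.
At (3/5) + ((3/20)*sqrt(34))*i: a pole of order 2; residue -((500/7803)*sqrt(34))*i.


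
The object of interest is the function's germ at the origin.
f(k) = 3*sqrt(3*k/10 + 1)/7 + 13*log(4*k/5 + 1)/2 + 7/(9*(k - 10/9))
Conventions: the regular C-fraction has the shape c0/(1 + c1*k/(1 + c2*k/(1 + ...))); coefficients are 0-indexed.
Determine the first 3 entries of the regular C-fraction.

Taylor coefficients (expand at 0): a_0 = -19/70, a_1 = 811/175, a_2 = -74251/28000.
c0 = a_0 = -19/70. Peel one level at a time: if S = 1 + c*k/S' with S'(0) = 1, then c is the k-coefficient of S and S' = c*k/(S - 1).
S_1 = c0/f = 1 + (1622/95)*k + (1627335/5776)*k^2 + ...; c1 = 1622/95.
S_2 = c1*k/(S_1 - 1) = 1 + (-8136675/493088)*k + ...; c2 = -8136675/493088.

The regular C-fraction coefficients are [-19/70, 1622/95, -8136675/493088].


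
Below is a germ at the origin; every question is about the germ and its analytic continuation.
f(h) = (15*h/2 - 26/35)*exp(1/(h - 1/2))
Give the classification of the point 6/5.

The point is a regular point.

There is no denominator, hence no pole anywhere.
The essential point of exp(1/(h - (1/2))) is 1/2, not 6/5.
So the germ continues analytically to 6/5.


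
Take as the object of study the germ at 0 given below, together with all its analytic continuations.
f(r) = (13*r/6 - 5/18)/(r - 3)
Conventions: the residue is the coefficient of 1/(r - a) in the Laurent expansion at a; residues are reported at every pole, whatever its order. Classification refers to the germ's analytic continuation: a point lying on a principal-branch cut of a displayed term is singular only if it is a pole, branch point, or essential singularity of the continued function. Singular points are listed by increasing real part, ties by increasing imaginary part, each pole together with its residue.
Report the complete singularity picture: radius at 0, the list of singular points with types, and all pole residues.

Denominator factor (r - 3): pole of order 1 at 3, modulus 3.
The radius of convergence is the smallest modulus among the singular points: 3.
At the order-1 pole 3 set g(r) = (r - (3))*f(r) = 13*r/6 - 5/18.
Simple pole: residue = g(a) at a = 3, which is 56/9.

Radius of convergence at 0: 3.
At 3: a pole of order 1; residue 56/9.


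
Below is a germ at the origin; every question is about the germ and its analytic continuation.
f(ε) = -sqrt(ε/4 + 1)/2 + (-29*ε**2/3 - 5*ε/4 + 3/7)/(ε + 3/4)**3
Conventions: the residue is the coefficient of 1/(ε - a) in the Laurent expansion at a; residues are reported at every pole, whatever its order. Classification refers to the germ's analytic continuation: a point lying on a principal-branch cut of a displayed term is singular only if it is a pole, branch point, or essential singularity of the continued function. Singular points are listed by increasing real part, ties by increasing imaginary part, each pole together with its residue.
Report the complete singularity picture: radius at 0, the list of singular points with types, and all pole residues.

Radius of convergence at 0: 3/4.
At -4: an algebraic (square-root) branch point.
At -3/4: a pole of order 3; residue -29/3.

Denominator factor (ε + 3/4)^3: pole of order 3 at -3/4, modulus 3/4.
Branch term (-1/2)*sqrt(1 - ε/(-4)): its argument vanishes at ε = -4, a square-root branch point, modulus 4.
The radius of convergence is the smallest modulus among the singular points: 3/4.
The branch term is analytic at -3/4 and contributes nothing to the residue; only the rational part matters.
At the order-3 pole -3/4 set g(ε) = (ε - (-3/4))^3*(rational part) = -29*ε**2/3 - 5*ε/4 + 3/7.
Order-3 pole: residue = g''(a)/2; g''(-3/4) = -58/3, so the residue is -29/3.
List the singular points by increasing real part (a conjugate pair: the negative imaginary part first).


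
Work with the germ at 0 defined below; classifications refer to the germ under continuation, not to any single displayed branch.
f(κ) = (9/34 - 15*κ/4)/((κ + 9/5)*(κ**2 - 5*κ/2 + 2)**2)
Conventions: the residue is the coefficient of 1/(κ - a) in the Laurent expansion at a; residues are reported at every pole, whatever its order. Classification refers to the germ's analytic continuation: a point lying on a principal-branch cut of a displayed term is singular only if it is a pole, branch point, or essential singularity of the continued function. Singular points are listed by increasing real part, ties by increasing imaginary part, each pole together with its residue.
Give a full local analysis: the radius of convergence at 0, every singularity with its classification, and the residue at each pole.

Radius of convergence at 0: sqrt(2).
At -9/5: a pole of order 1; residue 298125/4031873.
At (5/4) - ((1/4)*sqrt(7))*i: a pole of order 2; residue (-298125/8063746) - ((174960105/395123554)*sqrt(7))*i.
At (5/4) + ((1/4)*sqrt(7))*i: a pole of order 2; residue (-298125/8063746) + ((174960105/395123554)*sqrt(7))*i.

Denominator factor (κ**2 - 5*κ/2 + 2)^2: discriminant -7/4, complex-conjugate roots (5/4) + ((1/4)*sqrt(7))*i and (5/4) - ((1/4)*sqrt(7))*i; poles of order 2, moduli sqrt(2) and sqrt(2).
Denominator factor (κ + 9/5): pole of order 1 at -9/5, modulus 9/5.
The radius of convergence is the smallest modulus among the singular points: sqrt(2).
At the order-1 pole -9/5 set g(κ) = (κ - (-9/5))*f(κ) = (9/34 - 15*κ/4)/(κ**2 - 5*κ/2 + 2)**2.
Simple pole: residue = g(a) at a = -9/5, which is 298125/4031873.
The factor κ**2 - 5*κ/2 + 2 splits as (κ - a)(κ - a') with a = (5/4) - ((1/4)*sqrt(7))*i, a' = (5/4) + ((1/4)*sqrt(7))*i. At the order-2 pole a set g(κ) = (κ - a)^2*f(κ) = [(9/34 - 15*κ/4)/(κ + 9/5)] / (κ - a')^2.
Order-2 pole: residue = g'(a); g'((5/4) - ((1/4)*sqrt(7))*i) = (-298125/8063746) - ((174960105/395123554)*sqrt(7))*i, so the residue is (-298125/8063746) - ((174960105/395123554)*sqrt(7))*i.
The factor κ**2 - 5*κ/2 + 2 splits as (κ - a)(κ - a') with a = (5/4) + ((1/4)*sqrt(7))*i, a' = (5/4) - ((1/4)*sqrt(7))*i. At the order-2 pole a set g(κ) = (κ - a)^2*f(κ) = [(9/34 - 15*κ/4)/(κ + 9/5)] / (κ - a')^2.
Order-2 pole: residue = g'(a); g'((5/4) + ((1/4)*sqrt(7))*i) = (-298125/8063746) + ((174960105/395123554)*sqrt(7))*i, so the residue is (-298125/8063746) + ((174960105/395123554)*sqrt(7))*i.
List the singular points by increasing real part (a conjugate pair: the negative imaginary part first).


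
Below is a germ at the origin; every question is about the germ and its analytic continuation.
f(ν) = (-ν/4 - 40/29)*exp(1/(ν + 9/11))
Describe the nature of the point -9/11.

The exponent 1/(ν - (-9/11)) has a pole at -9/11, so exp(1/(ν - (-9/11))) takes every nonzero value near it: an essential singularity (not a pole of any order).

The point is an essential singularity.


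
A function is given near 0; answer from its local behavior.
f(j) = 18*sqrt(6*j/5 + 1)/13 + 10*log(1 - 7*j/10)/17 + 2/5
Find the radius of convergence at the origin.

The radius of convergence is 5/6.

Branch term (18/13)*sqrt(1 - j/(-5/6)): its argument vanishes at j = -5/6, a square-root branch point, modulus 5/6.
Branch term (10/17)*log(1 - j/(10/7)): its argument vanishes at j = 10/7, a logarithmic branch point, modulus 10/7.
The radius of convergence is the smallest modulus among the singular points: 5/6.


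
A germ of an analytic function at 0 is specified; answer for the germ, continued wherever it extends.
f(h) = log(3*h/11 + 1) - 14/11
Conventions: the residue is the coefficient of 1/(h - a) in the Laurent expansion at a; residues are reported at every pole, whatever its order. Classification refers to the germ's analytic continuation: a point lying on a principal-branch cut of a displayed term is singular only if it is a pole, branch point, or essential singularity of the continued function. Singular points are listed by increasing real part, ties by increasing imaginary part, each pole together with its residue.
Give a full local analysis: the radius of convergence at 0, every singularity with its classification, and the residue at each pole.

Branch term (1)*log(1 - h/(-11/3)): its argument vanishes at h = -11/3, a logarithmic branch point, modulus 11/3.
The radius of convergence is the smallest modulus among the singular points: 11/3.

Radius of convergence at 0: 11/3.
At -11/3: a logarithmic branch point.


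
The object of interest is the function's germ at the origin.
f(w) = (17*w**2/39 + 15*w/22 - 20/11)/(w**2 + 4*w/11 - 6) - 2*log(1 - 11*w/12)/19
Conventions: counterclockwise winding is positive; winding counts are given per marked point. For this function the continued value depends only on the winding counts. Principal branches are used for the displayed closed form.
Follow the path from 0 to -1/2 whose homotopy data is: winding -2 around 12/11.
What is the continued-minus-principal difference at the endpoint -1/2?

Continued minus principal equals (8/19)*pi*i.

The rational part is single-valued and drops out of the difference; each branch term changes only by its own monodromy.
(-2/19)*log(1 - w/(12/11)): each positive loop around 12/11 adds 2*pi*i to the log, so winding -2 contributes (-2/19)*(-2)*2*pi*i = (8/19)*pi*i.
Summing the contributions at w = -1/2 gives (8/19)*pi*i.


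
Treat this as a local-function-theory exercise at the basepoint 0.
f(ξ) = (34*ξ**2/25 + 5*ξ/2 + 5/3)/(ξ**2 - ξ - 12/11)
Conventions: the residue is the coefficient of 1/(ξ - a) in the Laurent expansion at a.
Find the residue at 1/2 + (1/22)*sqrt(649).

The residue is 193/100 + (3353/38940)*sqrt(649).

The factor ξ**2 - ξ - 12/11 splits as (ξ - a)(ξ - a') with a = 1/2 + (1/22)*sqrt(649), a' = 1/2 - (1/22)*sqrt(649). At the order-1 pole a set g(ξ) = (ξ - a)*f(ξ) = [34*ξ**2/25 + 5*ξ/2 + 5/3] / (ξ - a').
Simple pole: residue = g(a) at a = 1/2 + (1/22)*sqrt(649), which is 193/100 + (3353/38940)*sqrt(649).


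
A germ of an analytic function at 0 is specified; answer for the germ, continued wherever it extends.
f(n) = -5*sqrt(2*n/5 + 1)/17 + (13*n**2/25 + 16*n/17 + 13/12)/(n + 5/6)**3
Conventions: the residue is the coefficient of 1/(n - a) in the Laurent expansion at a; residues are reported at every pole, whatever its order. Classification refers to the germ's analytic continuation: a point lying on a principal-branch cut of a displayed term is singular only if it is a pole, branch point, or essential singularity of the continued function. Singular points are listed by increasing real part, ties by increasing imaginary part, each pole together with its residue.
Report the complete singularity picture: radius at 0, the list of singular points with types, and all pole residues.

Radius of convergence at 0: 5/6.
At -5/2: an algebraic (square-root) branch point.
At -5/6: a pole of order 3; residue 13/25.

Denominator factor (n + 5/6)^3: pole of order 3 at -5/6, modulus 5/6.
Branch term (-5/17)*sqrt(1 - n/(-5/2)): its argument vanishes at n = -5/2, a square-root branch point, modulus 5/2.
The radius of convergence is the smallest modulus among the singular points: 5/6.
The branch term is analytic at -5/6 and contributes nothing to the residue; only the rational part matters.
At the order-3 pole -5/6 set g(n) = (n - (-5/6))^3*(rational part) = 13*n**2/25 + 16*n/17 + 13/12.
Order-3 pole: residue = g''(a)/2; g''(-5/6) = 26/25, so the residue is 13/25.
List the singular points by increasing real part (a conjugate pair: the negative imaginary part first).


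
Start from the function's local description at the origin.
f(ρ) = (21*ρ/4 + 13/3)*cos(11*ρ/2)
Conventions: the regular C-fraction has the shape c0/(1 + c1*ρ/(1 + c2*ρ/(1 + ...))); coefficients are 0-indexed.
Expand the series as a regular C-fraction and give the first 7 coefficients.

The regular C-fraction coefficients are [13/3, -63/52, 44867/3276, -1573/126, -165165/179468, -169869/583271, 1987659983/883318800].

Taylor coefficients (expand at 0): a_0 = 13/3, a_1 = 21/4, a_2 = -1573/24, a_3 = -2541/32, a_4 = 190333/1152, a_5 = 102487/512, a_6 = -23030293/138240.
c0 = a_0 = 13/3. Peel one level at a time: if S = 1 + c*ρ/S' with S'(0) = 1, then c is the ρ-coefficient of S and S' = c*ρ/(S - 1).
S_1 = c0/f = 1 + (-63/52)*ρ + (44867/2704)*ρ^2 + ...; c1 = -63/52.
S_2 = c1*ρ/(S_1 - 1) = 1 + (44867/3276)*ρ + (5428907/31752)*ρ^2 + ...; c2 = 44867/3276.
S_3 = c2*ρ/(S_2 - 1) = 1 + (-1573/126)*ρ + (-12371645/1076808)*ρ^2 + ...; c3 = -1573/126.
S_4 = c3*ρ/(S_3 - 1) = 1 + (-165165/179468)*ρ + (-2158185645/8052190756)*ρ^2 + ...; c4 = -165165/179468.
S_5 = c4*ρ/(S_4 - 1) = 1 + (-169869/583271)*ρ + (1987659983/3033009200)*ρ^2 + ...; c5 = -169869/583271.
S_6 = c5*ρ/(S_5 - 1) = 1 + (1987659983/883318800)*ρ + ...; c6 = 1987659983/883318800.


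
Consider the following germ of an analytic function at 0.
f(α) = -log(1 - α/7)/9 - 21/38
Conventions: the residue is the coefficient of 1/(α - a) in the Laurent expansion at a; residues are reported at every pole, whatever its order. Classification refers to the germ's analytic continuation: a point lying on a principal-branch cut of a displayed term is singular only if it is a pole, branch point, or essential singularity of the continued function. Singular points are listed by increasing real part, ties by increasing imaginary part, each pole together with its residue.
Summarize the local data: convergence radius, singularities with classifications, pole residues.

Radius of convergence at 0: 7.
At 7: a logarithmic branch point.

Branch term (-1/9)*log(1 - α/(7)): its argument vanishes at α = 7, a logarithmic branch point, modulus 7.
The radius of convergence is the smallest modulus among the singular points: 7.


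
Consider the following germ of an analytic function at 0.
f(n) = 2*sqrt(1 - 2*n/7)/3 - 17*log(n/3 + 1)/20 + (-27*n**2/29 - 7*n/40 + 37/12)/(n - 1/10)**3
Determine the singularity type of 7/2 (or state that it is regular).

The term (2/3)*sqrt(1 - n/(7/2)) has argument 1 - 7/2/(7/2) = 0 at 7/2: a square-root (algebraic, two-sheeted) branch point; the remaining terms are analytic or single-valued there.

The point is an algebraic (square-root) branch point.


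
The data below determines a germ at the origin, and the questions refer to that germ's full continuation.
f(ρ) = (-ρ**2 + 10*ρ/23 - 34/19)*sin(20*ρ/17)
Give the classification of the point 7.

The point is a regular point.

There is no denominator, hence no pole anywhere.
The factor sin(20*ρ/17) is entire.
So the germ continues analytically to 7.


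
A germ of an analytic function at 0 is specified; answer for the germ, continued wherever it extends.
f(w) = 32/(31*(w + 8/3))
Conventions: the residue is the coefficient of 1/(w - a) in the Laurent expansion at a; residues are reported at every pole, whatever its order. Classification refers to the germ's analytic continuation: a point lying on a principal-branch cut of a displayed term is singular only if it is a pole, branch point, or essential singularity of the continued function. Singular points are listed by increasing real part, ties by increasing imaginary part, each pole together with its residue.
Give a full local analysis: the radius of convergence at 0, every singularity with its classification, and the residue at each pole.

Radius of convergence at 0: 8/3.
At -8/3: a pole of order 1; residue 32/31.

Denominator factor (w + 8/3): pole of order 1 at -8/3, modulus 8/3.
The radius of convergence is the smallest modulus among the singular points: 8/3.
At the order-1 pole -8/3 set g(w) = (w - (-8/3))*f(w) = 32/31.
Simple pole: residue = g(a) at a = -8/3, which is 32/31.


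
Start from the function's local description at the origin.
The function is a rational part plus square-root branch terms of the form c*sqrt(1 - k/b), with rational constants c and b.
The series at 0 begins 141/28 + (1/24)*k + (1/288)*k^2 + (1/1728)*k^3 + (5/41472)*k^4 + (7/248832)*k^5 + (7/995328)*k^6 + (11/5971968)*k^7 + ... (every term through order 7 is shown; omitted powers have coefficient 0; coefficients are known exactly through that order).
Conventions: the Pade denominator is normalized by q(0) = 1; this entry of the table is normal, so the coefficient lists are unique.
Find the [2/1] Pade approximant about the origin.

Taylor coefficients needed (read off): a_0 = 141/28, a_1 = 1/24, a_2 = 1/288, a_3 = 1/1728.
Write the denominator as Q(k) = 1 + q1*k. Requiring Q*f - P = O(k^4) with deg P <= 2 kills the coefficients of k^3..k^3 in Q*f:
  k^3: a_3 + q1*a_2 = 0, i.e. 1/1728 + (1/288)*q1 = 0.
Solving this linear system: q1 = -1/6.
The numerator is Q*f truncated at degree 2: P0 = a_0 = 141/28; P1 = a_1 + q1*a_0 = -67/84; P2 = a_2 + q1*a_1 = -1/288.

The Pade approximant has numerator coefficients [141/28, -67/84, -1/288]; denominator coefficients [1, -1/6].


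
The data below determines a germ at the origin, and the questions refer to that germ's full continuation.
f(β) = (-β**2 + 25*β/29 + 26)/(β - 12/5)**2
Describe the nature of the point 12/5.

The point is a pole of order 2.

The denominator factor β - 12/5 vanishes at 12/5 and appears to the power 2; the numerator there equals 16174/725, nonzero, and no other factor vanishes.
Hence a pole whose order is the multiplicity, 2.


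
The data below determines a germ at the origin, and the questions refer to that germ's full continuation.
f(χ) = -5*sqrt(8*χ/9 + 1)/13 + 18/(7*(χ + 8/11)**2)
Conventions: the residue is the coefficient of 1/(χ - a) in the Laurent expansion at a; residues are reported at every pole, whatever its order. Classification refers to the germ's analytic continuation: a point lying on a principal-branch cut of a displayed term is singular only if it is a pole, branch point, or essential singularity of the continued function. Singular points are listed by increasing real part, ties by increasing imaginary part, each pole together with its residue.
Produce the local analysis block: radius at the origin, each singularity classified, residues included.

Denominator factor (χ + 8/11)^2: pole of order 2 at -8/11, modulus 8/11.
Branch term (-5/13)*sqrt(1 - χ/(-9/8)): its argument vanishes at χ = -9/8, a square-root branch point, modulus 9/8.
The radius of convergence is the smallest modulus among the singular points: 8/11.
The branch term is analytic at -8/11 and contributes nothing to the residue; only the rational part matters.
At the order-2 pole -8/11 set g(χ) = (χ - (-8/11))^2*(rational part) = 18/7.
Order-2 pole: residue = g'(a); g'(-8/11) = 0, so the residue is 0.
List the singular points by increasing real part (a conjugate pair: the negative imaginary part first).

Radius of convergence at 0: 8/11.
At -9/8: an algebraic (square-root) branch point.
At -8/11: a pole of order 2; residue 0.


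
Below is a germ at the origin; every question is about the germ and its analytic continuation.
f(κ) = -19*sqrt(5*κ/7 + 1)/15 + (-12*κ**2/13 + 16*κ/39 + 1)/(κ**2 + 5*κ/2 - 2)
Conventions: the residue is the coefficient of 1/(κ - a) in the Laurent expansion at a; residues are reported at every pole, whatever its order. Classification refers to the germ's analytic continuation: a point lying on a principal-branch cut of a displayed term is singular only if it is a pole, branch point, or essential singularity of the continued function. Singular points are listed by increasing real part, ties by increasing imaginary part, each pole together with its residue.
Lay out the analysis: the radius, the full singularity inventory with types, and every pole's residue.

Radius of convergence at 0: -5/4 + (1/4)*sqrt(57).
At -5/4 - (1/4)*sqrt(57): a pole of order 1; residue 53/39 + (331/2223)*sqrt(57).
At -7/5: an algebraic (square-root) branch point.
At -5/4 + (1/4)*sqrt(57): a pole of order 1; residue 53/39 - (331/2223)*sqrt(57).

Denominator factor (κ**2 + 5*κ/2 - 2): discriminant 57/4, real irrational roots -5/4 + (1/4)*sqrt(57) and -5/4 - (1/4)*sqrt(57); poles of order 1, moduli -5/4 + (1/4)*sqrt(57) and 5/4 + (1/4)*sqrt(57).
Branch term (-19/15)*sqrt(1 - κ/(-7/5)): its argument vanishes at κ = -7/5, a square-root branch point, modulus 7/5.
The radius of convergence is the smallest modulus among the singular points: -5/4 + (1/4)*sqrt(57).
The branch term is analytic at -5/4 - (1/4)*sqrt(57) and contributes nothing to the residue; only the rational part matters.
The factor κ**2 + 5*κ/2 - 2 splits as (κ - a)(κ - a') with a = -5/4 - (1/4)*sqrt(57), a' = -5/4 + (1/4)*sqrt(57). At the order-1 pole a set g(κ) = (κ - a)*(rational part) = [-12*κ**2/13 + 16*κ/39 + 1] / (κ - a').
Simple pole: residue = g(a) at a = -5/4 - (1/4)*sqrt(57), which is 53/39 + (331/2223)*sqrt(57).
The branch term is analytic at -5/4 + (1/4)*sqrt(57) and contributes nothing to the residue; only the rational part matters.
The factor κ**2 + 5*κ/2 - 2 splits as (κ - a)(κ - a') with a = -5/4 + (1/4)*sqrt(57), a' = -5/4 - (1/4)*sqrt(57). At the order-1 pole a set g(κ) = (κ - a)*(rational part) = [-12*κ**2/13 + 16*κ/39 + 1] / (κ - a').
Simple pole: residue = g(a) at a = -5/4 + (1/4)*sqrt(57), which is 53/39 - (331/2223)*sqrt(57).
List the singular points by increasing real part (a conjugate pair: the negative imaginary part first).


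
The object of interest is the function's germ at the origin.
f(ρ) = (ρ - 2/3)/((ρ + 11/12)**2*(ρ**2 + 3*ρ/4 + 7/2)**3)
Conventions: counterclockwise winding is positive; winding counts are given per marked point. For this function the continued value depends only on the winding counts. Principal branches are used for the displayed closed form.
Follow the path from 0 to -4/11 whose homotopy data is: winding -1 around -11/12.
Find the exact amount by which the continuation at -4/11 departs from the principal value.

Continued minus principal equals 0.

The function is rational, hence single-valued: continuing it around any pole returns the same value, so the difference is 0.


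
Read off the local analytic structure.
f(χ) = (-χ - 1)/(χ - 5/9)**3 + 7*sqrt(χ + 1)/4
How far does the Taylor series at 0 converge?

Denominator factor (χ - 5/9)^3: pole of order 3 at 5/9, modulus 5/9.
Branch term (7/4)*sqrt(1 - χ/(-1)): its argument vanishes at χ = -1, a square-root branch point, modulus 1.
The radius of convergence is the smallest modulus among the singular points: 5/9.

The radius of convergence is 5/9.


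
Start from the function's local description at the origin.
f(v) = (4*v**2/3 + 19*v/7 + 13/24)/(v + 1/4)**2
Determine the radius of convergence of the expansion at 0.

Denominator factor (v + 1/4)^2: pole of order 2 at -1/4, modulus 1/4.
The radius of convergence is the smallest modulus among the singular points: 1/4.

The radius of convergence is 1/4.


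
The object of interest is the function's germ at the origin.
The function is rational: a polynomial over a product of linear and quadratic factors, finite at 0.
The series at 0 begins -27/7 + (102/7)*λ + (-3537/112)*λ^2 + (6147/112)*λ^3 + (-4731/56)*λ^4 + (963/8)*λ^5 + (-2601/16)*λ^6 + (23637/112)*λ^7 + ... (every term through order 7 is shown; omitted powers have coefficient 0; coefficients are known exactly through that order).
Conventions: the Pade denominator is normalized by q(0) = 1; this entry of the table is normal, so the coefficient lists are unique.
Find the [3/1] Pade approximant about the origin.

The Pade approximant has numerator coefficients [-27/7, 41280/4781, -699995/76496, 479835/76496]; denominator coefficients [1, 3154/2049].

Taylor coefficients needed (read off): a_0 = -27/7, a_1 = 102/7, a_2 = -3537/112, a_3 = 6147/112, a_4 = -4731/56.
Write the denominator as Q(λ) = 1 + q1*λ. Requiring Q*f - P = O(λ^5) with deg P <= 3 kills the coefficients of λ^4..λ^4 in Q*f:
  λ^4: a_4 + q1*a_3 = 0, i.e. -4731/56 + (6147/112)*q1 = 0.
Solving this linear system: q1 = 3154/2049.
The numerator is Q*f truncated at degree 3: P0 = a_0 = -27/7; P1 = a_1 + q1*a_0 = 41280/4781; P2 = a_2 + q1*a_1 = -699995/76496; P3 = a_3 + q1*a_2 = 479835/76496.


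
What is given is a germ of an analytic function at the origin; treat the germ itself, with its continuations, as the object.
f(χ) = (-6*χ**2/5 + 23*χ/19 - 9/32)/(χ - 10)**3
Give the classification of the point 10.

The denominator factor χ - 10 vanishes at 10 and appears to the power 3; the numerator there equals -65771/608, nonzero, and no other factor vanishes.
Hence a pole whose order is the multiplicity, 3.

The point is a pole of order 3.


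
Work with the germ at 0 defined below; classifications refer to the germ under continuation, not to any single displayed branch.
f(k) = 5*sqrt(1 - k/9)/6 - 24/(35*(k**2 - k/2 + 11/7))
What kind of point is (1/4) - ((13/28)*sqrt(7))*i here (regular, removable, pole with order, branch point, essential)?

The denominator factor k**2 - k/2 + 11/7 vanishes at (1/4) - ((13/28)*sqrt(7))*i and appears to the power 1; the numerator there equals -24/35, nonzero, and no other factor vanishes.
The branch terms are analytic at this point.
Hence a pole whose order is the multiplicity, 1.

The point is a pole of order 1.


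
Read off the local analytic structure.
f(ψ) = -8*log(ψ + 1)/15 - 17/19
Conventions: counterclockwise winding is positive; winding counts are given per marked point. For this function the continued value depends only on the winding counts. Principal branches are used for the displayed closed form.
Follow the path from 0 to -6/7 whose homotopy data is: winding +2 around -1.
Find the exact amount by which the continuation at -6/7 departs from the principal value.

Continued minus principal equals -(32/15)*pi*i.

The rational part is single-valued and drops out of the difference; each branch term changes only by its own monodromy.
(-8/15)*log(1 - ψ/(-1)): each positive loop around -1 adds 2*pi*i to the log, so winding +2 contributes (-8/15)*(2)*2*pi*i = -(32/15)*pi*i.
Summing the contributions at ψ = -6/7 gives -(32/15)*pi*i.


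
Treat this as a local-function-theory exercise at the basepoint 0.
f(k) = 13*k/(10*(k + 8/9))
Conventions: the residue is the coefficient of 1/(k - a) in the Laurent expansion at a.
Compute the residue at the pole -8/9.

At the order-1 pole -8/9 set g(k) = (k - (-8/9))*f(k) = 13*k/10.
Simple pole: residue = g(a) at a = -8/9, which is -52/45.

The residue is -52/45.


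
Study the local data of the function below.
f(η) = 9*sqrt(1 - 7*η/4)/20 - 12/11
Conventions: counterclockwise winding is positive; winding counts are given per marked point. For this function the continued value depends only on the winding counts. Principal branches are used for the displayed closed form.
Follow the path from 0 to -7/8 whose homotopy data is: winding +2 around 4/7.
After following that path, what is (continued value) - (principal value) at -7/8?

The rational part is single-valued and drops out of the difference; each branch term changes only by its own monodromy.
(9/20)*sqrt(1 - η/(4/7)): winding +2 is even, the square root returns to the same sheet, contribution 0.
Summing the contributions at η = -7/8 gives 0.

Continued minus principal equals 0.


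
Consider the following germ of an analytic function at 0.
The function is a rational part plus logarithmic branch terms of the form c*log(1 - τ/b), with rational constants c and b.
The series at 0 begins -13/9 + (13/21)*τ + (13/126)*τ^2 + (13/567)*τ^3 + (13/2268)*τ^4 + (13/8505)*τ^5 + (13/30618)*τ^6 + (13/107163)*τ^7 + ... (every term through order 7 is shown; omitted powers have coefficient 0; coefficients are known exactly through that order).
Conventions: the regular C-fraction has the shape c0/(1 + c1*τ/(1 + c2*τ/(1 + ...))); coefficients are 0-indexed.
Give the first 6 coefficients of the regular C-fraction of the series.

The regular C-fraction coefficients are [-13/9, 3/7, -25/42, -7/450, -34/225, -5/102].

Taylor coefficients (read off): a_0 = -13/9, a_1 = 13/21, a_2 = 13/126, a_3 = 13/567, a_4 = 13/2268, a_5 = 13/8505.
c0 = a_0 = -13/9. Peel one level at a time: if S = 1 + c*τ/S' with S'(0) = 1, then c is the τ-coefficient of S and S' = c*τ/(S - 1).
S_1 = c0/f = 1 + (3/7)*τ + (25/98)*τ^2 + ...; c1 = 3/7.
S_2 = c1*τ/(S_1 - 1) = 1 + (-25/42)*τ + (-1/108)*τ^2 + ...; c2 = -25/42.
S_3 = c2*τ/(S_2 - 1) = 1 + (-7/450)*τ + (-119/50625)*τ^2 + ...; c3 = -7/450.
S_4 = c3*τ/(S_3 - 1) = 1 + (-34/225)*τ + (-1/135)*τ^2 + ...; c4 = -34/225.
S_5 = c4*τ/(S_4 - 1) = 1 + (-5/102)*τ + ...; c5 = -5/102.


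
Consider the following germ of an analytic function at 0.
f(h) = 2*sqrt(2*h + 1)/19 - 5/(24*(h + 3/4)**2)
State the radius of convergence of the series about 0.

Denominator factor (h + 3/4)^2: pole of order 2 at -3/4, modulus 3/4.
Branch term (2/19)*sqrt(1 - h/(-1/2)): its argument vanishes at h = -1/2, a square-root branch point, modulus 1/2.
The radius of convergence is the smallest modulus among the singular points: 1/2.

The radius of convergence is 1/2.


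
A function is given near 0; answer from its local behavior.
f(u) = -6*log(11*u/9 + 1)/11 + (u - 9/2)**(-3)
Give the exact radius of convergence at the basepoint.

Denominator factor (u - 9/2)^3: pole of order 3 at 9/2, modulus 9/2.
Branch term (-6/11)*log(1 - u/(-9/11)): its argument vanishes at u = -9/11, a logarithmic branch point, modulus 9/11.
The radius of convergence is the smallest modulus among the singular points: 9/11.

The radius of convergence is 9/11.


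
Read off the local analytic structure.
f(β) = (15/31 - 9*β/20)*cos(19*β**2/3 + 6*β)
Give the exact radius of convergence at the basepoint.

The radius of convergence is infinite.

The factor cos(19*β**2/3 + 6*β) is entire and contributes no finite singular point.
The polynomial part has no poles.
No finite singular points: the Taylor series at 0 converges everywhere.


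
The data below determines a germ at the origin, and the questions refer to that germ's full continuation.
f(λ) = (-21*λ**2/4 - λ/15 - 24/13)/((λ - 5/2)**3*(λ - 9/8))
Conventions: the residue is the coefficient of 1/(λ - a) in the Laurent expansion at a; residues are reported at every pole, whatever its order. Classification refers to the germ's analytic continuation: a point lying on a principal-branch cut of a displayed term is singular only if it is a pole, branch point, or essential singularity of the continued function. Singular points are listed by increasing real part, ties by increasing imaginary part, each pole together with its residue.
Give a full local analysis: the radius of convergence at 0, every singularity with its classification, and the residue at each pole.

Radius of convergence at 0: 9/8.
At 9/8: a pole of order 1; residue 285066/86515.
At 5/2: a pole of order 3; residue -285066/86515.

Denominator factor (λ - 5/2)^3: pole of order 3 at 5/2, modulus 5/2.
Denominator factor (λ - 9/8): pole of order 1 at 9/8, modulus 9/8.
The radius of convergence is the smallest modulus among the singular points: 9/8.
At the order-1 pole 9/8 set g(λ) = (λ - (9/8))*f(λ) = (-21*λ**2/4 - λ/15 - 24/13)/(λ - 5/2)**3.
Simple pole: residue = g(a) at a = 9/8, which is 285066/86515.
At the order-3 pole 5/2 set g(λ) = (λ - (5/2))^3*f(λ) = (-21*λ**2/4 - λ/15 - 24/13)/(λ - 9/8).
Order-3 pole: residue = g''(a)/2; g''(5/2) = -570132/86515, so the residue is -285066/86515.
List the singular points by increasing real part (a conjugate pair: the negative imaginary part first).


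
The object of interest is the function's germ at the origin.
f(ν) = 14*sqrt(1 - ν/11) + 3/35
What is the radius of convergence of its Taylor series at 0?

Branch term (14)*sqrt(1 - ν/(11)): its argument vanishes at ν = 11, a square-root branch point, modulus 11.
The radius of convergence is the smallest modulus among the singular points: 11.

The radius of convergence is 11.


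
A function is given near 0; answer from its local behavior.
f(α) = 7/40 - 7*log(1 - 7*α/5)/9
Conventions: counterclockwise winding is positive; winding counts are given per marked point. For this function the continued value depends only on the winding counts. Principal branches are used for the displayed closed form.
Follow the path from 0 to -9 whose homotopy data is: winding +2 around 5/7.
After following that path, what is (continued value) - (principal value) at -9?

Continued minus principal equals -(28/9)*pi*i.

The rational part is single-valued and drops out of the difference; each branch term changes only by its own monodromy.
(-7/9)*log(1 - α/(5/7)): each positive loop around 5/7 adds 2*pi*i to the log, so winding +2 contributes (-7/9)*(2)*2*pi*i = -(28/9)*pi*i.
Summing the contributions at α = -9 gives -(28/9)*pi*i.


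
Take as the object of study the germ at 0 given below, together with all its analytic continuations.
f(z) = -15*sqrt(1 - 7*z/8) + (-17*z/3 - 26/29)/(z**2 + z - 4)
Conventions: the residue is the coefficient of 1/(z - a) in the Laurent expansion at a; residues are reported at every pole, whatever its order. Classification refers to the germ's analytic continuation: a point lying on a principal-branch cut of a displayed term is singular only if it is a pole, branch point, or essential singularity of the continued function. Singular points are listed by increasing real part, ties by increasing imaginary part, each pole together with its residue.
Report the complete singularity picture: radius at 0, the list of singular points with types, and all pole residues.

Denominator factor (z**2 + z - 4): discriminant 17, real irrational roots -1/2 + (1/2)*sqrt(17) and -1/2 - (1/2)*sqrt(17); poles of order 1, moduli -1/2 + (1/2)*sqrt(17) and 1/2 + (1/2)*sqrt(17).
Branch term (-15)*sqrt(1 - z/(8/7)): its argument vanishes at z = 8/7, a square-root branch point, modulus 8/7.
The radius of convergence is the smallest modulus among the singular points: 8/7.
The branch term is analytic at -1/2 - (1/2)*sqrt(17) and contributes nothing to the residue; only the rational part matters.
The factor z**2 + z - 4 splits as (z - a)(z - a') with a = -1/2 - (1/2)*sqrt(17), a' = -1/2 + (1/2)*sqrt(17). At the order-1 pole a set g(z) = (z - a)*(rational part) = [-17*z/3 - 26/29] / (z - a').
Simple pole: residue = g(a) at a = -1/2 - (1/2)*sqrt(17), which is -17/6 - (337/2958)*sqrt(17).
The branch term is analytic at -1/2 + (1/2)*sqrt(17) and contributes nothing to the residue; only the rational part matters.
The factor z**2 + z - 4 splits as (z - a)(z - a') with a = -1/2 + (1/2)*sqrt(17), a' = -1/2 - (1/2)*sqrt(17). At the order-1 pole a set g(z) = (z - a)*(rational part) = [-17*z/3 - 26/29] / (z - a').
Simple pole: residue = g(a) at a = -1/2 + (1/2)*sqrt(17), which is -17/6 + (337/2958)*sqrt(17).
List the singular points by increasing real part (a conjugate pair: the negative imaginary part first).

Radius of convergence at 0: 8/7.
At -1/2 - (1/2)*sqrt(17): a pole of order 1; residue -17/6 - (337/2958)*sqrt(17).
At 8/7: an algebraic (square-root) branch point.
At -1/2 + (1/2)*sqrt(17): a pole of order 1; residue -17/6 + (337/2958)*sqrt(17).
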